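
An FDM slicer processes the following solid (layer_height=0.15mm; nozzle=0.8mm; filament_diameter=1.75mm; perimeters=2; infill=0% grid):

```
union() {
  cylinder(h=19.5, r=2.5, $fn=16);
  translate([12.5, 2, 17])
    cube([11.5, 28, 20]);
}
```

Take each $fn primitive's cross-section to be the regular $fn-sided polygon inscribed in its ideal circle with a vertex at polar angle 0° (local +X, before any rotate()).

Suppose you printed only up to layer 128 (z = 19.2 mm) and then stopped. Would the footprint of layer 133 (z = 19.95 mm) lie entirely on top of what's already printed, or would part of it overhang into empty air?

Compare the two slices. At z = 19.2: the r=2.5 cylinder contributes a regular 16-gon of circumradius 2.5 (area = (16/2)·2.500²·sin(360°/16) = 19.13 mm²); the cube at (12.5, 2) (footprint 11.5×28) is included at this height (area 322.00 mm²); Combining (union): the 2 present regions are separate (no shared area or edge), so areas and boundary lengths simply add and each stays a separate island — area = 341.13 mm². At z = 19.95: the cylinder is absent (z outside [0, 19.5]); the cube at (12.5, 2) is present — its section is the full 11.5×28 rectangle (area 322.00 mm²); Combining (union): only the 11.5×28 cube at (12.5, 2) is present, so the union is just that shape — area = 322.00 mm². Checking containment: the cross-section at z = 19.95 is a subset of the cross-section at z = 19.2.

entirely on top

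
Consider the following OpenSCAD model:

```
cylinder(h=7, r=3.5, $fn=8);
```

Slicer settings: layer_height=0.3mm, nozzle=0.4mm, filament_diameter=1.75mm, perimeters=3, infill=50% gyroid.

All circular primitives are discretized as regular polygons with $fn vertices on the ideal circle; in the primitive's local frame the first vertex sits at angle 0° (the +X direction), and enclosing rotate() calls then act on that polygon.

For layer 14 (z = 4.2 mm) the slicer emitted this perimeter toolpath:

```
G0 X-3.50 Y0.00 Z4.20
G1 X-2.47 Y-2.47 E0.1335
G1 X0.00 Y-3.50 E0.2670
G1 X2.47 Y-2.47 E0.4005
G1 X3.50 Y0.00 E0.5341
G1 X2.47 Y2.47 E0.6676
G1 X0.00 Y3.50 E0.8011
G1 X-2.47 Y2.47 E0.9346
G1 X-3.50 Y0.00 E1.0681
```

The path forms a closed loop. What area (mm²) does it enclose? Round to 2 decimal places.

34.58 mm²

Apply the shoelace formula to the sequence of (X, Y) vertices; enclosed area = 34.58 mm².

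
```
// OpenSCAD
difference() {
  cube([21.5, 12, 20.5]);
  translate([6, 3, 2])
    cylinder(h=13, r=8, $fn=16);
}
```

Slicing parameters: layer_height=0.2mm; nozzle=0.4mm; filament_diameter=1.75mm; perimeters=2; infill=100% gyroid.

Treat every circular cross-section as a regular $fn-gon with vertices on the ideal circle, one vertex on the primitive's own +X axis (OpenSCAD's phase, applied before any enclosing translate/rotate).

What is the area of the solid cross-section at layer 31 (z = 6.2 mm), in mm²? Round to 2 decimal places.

125.57 mm²

At z = 6.2 mm: the 21.5×12 cube contributes its full rectangle (area 258.00 mm²); the r=8 cylinder at (6, 3) contributes a regular 16-gon of circumradius 8 (area = (16/2)·8.000²·sin(360°/16) = 195.93 mm²); Subtracting the remaining from the first: starting from the 21.5×12 cube (258.00 mm²), the r=8 cylinder at (6, 3) partially overlaps it — only the 132.43 mm² overlap (of its 195.93 mm²) is removed, clipping the outline — area = 125.57 mm². Overall, the cross-section is a single solid region. Net area = 125.57 mm².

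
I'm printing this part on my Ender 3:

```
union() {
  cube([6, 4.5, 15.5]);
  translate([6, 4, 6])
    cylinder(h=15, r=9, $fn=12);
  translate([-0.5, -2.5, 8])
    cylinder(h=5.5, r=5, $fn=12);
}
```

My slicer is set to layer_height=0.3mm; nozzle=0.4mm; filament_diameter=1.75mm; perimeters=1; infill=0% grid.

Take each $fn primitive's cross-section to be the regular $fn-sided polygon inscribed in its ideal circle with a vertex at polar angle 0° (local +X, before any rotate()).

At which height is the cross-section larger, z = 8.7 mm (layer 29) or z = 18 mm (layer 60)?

layer 29 (z = 8.7 mm)

Layer 29 (z = 8.7): the cube (footprint 6×4.5) is included at this height (area 27.00 mm²); the cylinder at (6, 4): section is a regular 12-gon, circumradius r=9 (area = (12/2)·9.000²·sin(360°/12) = 243.00 mm²); the r=5 cylinder at (-0.5, -2.5) gives a regular 12-gon of circumradius 5 (constant along its height) (area = (12/2)·5.000²·sin(360°/12) = 75.00 mm²); Taking the union: the regions partially overlap — summed areas 345.00 mm² minus the doubly-counted overlap 56.25 mm² gives 288.75 mm² — area = 288.75 mm². So its area = 288.75 mm². Layer 60 (z = 18): the cube is not intersected at this z (z outside [0, 15.5]); the r=9 cylinder at (6, 4) gives a regular 12-gon of circumradius 9 (constant along its height) (area = (12/2)·9.000²·sin(360°/12) = 243.00 mm²); the cylinder at (-0.5, -2.5) is absent (z outside [8, 13.5]); Merging all regions: only the r=9 cylinder at (6, 4) is present, so the union is just that shape — area = 243.00 mm². So its area = 243.00 mm². Layer 29 is larger (288.75 vs 243.00 mm²).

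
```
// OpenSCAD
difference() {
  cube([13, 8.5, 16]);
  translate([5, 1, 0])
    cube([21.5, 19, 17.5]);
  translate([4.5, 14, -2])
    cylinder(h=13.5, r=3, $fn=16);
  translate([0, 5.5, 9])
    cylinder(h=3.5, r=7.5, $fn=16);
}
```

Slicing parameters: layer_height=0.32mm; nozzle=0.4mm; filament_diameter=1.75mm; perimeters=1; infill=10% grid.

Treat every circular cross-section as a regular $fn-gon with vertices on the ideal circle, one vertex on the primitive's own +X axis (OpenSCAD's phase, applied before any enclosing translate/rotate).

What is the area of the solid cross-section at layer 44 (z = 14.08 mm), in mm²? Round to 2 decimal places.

50.50 mm²

At z = 14.08 mm: the cube is present — its section is the full 13×8.5 rectangle (area 110.50 mm²); the 21.5×19 cube at (5, 1) contributes its full rectangle (area 408.50 mm²); the cylinder at (4.5, 14) does not reach this height (z outside [-2, 11.5]); the cylinder at (0, 5.5) is not intersected at this z (z outside [9, 12.5]); Subtracting the remaining from the first: starting from the 13×8.5 cube (110.50 mm²), the 21.5×19 cube at (5, 1) partially overlaps it — only the 60.00 mm² overlap (of its 408.50 mm²) is removed, clipping the outline — area = 50.50 mm². Overall, the cross-section is a single solid region. Net area = 50.50 mm².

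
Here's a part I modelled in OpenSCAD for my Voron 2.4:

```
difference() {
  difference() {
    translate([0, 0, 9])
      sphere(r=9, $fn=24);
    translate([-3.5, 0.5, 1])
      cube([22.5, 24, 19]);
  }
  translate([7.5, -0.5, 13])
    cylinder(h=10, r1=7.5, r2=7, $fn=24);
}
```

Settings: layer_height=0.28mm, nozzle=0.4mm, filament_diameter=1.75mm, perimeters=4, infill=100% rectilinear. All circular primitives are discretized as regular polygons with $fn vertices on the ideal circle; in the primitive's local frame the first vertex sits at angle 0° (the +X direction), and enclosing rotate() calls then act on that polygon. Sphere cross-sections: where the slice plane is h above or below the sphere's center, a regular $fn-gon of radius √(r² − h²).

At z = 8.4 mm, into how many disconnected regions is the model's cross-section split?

At z = 8.4 mm: the r=9 sphere slices to a regular 24-gon of circumradius 8.980 (√(r²−h²) with h=0.6 from center); the cube at (-3.5, 0.5) is present — its section is the full 22.5×24 rectangle; Taking the first minus the rest: starting from the r=9 sphere, the 22.5×24 cube at (-3.5, 0.5) partially overlaps it — only the 86.82 mm² overlap (of its 540.00 mm²) is removed, clipping the outline — 1 connected region; the cone at (7.5, -0.5) is not intersected at this z (z outside [13, 23]); After the difference (first − rest): none of the subtracted shapes is present at this height, so that combined region is unchanged — 1 connected region. The result has 1 disconnected region.

1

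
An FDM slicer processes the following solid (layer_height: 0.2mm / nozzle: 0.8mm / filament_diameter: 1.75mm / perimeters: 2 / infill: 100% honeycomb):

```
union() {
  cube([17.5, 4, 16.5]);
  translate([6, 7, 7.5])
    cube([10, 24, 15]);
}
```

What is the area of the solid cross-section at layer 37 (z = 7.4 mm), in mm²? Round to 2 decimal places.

70.00 mm²

At z = 7.4 mm: the cube (footprint 17.5×4) is included at this height (area 70.00 mm²); the cube at (6, 7) is not intersected at this z (z outside [7.5, 22.5]); Merging all regions: only the 17.5×4 cube is present, so the union is just that shape — area = 70.00 mm². Overall, the cross-section is a single solid region. Net area = 70.00 mm².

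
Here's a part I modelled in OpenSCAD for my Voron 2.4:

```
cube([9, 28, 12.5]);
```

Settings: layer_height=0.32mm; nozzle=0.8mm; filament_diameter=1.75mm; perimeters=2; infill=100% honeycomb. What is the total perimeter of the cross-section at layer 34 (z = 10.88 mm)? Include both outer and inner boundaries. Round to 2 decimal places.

At z = 10.88 mm: the cube is present — its section is the full 9×28 rectangle (perimeter 74.00 mm). Overall, the cross-section is a single solid region. Total boundary length (outer) = 74.00 mm.

74.00 mm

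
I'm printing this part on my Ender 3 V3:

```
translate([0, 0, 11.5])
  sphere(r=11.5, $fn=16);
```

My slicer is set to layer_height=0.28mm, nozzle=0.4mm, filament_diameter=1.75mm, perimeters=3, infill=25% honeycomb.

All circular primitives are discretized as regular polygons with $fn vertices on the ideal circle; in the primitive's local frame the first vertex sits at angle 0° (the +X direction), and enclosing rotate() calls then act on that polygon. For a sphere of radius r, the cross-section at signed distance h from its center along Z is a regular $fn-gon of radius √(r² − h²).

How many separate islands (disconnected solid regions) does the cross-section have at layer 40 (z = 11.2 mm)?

At z = 11.2 mm: the r=11.5 sphere slices to a regular 16-gon of circumradius 11.496 (√(r²−h²) with h=0.3 from center). Overall, the cross-section is a single solid region. Island count = 1.

1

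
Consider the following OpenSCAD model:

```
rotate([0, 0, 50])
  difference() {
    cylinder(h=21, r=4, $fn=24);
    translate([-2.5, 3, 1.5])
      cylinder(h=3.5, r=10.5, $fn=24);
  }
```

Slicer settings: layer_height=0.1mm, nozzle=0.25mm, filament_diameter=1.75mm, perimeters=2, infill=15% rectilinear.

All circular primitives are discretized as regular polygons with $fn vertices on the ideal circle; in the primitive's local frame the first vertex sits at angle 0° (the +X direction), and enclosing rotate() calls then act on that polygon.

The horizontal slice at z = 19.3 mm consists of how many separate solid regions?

At z = 19.3 mm: the r=4 cylinder contributes a regular 24-gon of circumradius 4; the cylinder at (-2.5, 3) is not intersected at this z (z outside [1.5, 5]); Taking the first minus the rest: none of the subtracted shapes is present at this height, so the r=4 cylinder is unchanged — 1 connected region; (rotated 50° about Z; rotation is an isometry so areas/perimeters/island counts are preserved). The result has 1 disconnected region.

1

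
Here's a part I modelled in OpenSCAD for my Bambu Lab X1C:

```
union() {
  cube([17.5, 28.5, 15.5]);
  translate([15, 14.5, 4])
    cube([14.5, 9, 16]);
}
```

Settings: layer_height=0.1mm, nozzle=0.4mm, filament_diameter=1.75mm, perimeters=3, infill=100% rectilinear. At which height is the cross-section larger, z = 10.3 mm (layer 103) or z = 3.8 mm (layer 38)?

Layer 103 (z = 10.3): the 17.5×28.5 cube contributes its full rectangle (area 498.75 mm²); the 14.5×9 cube at (15, 14.5) contributes its full rectangle (area 130.50 mm²); Combining (union): the regions partially overlap — summed areas 629.25 mm² minus the doubly-counted overlap 22.50 mm² gives 606.75 mm² — area = 606.75 mm². So its area = 606.75 mm². Layer 38 (z = 3.8): the cube is present — its section is the full 17.5×28.5 rectangle (area 498.75 mm²); the cube at (15, 14.5) does not reach this height (z outside [4, 20]); Merging all regions: only the 17.5×28.5 cube is present, so the union is just that shape — area = 498.75 mm². So its area = 498.75 mm². Layer 103 is larger (606.75 vs 498.75 mm²).

layer 103 (z = 10.3 mm)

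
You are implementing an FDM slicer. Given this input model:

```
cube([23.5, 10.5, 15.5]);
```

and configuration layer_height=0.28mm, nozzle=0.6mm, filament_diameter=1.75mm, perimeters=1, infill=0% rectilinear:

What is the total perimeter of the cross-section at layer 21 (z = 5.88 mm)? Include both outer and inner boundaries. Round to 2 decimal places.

68.00 mm

At z = 5.88 mm: the 23.5×10.5 cube contributes its full rectangle (perimeter 68.00 mm). Overall, the cross-section is a single solid region. Total boundary length (outer) = 68.00 mm.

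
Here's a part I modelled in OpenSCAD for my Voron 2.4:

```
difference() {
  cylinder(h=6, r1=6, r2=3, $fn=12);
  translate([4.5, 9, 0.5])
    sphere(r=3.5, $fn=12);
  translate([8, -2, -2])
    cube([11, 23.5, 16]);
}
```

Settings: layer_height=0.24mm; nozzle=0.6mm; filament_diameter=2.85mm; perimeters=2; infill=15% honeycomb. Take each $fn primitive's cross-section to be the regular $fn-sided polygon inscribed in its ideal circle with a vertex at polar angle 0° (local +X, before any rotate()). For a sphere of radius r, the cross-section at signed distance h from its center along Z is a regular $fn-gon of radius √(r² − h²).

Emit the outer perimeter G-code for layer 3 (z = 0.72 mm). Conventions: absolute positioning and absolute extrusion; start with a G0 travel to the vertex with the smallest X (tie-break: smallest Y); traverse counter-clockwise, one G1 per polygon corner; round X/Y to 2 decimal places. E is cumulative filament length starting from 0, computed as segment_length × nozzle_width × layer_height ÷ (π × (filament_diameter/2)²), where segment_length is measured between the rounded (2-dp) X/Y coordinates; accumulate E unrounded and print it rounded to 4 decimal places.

G0 X-5.64 Y0.00 Z0.72
G1 X-4.88 Y-2.82 E0.0659
G1 X-2.82 Y-4.88 E0.1317
G1 X0.00 Y-5.64 E0.1976
G1 X2.82 Y-4.88 E0.2635
G1 X4.88 Y-2.82 E0.3293
G1 X5.64 Y0.00 E0.3952
G1 X4.88 Y2.82 E0.4612
G1 X2.82 Y4.88 E0.5269
G1 X0.00 Y5.64 E0.5928
G1 X-2.82 Y4.88 E0.6588
G1 X-4.88 Y2.82 E0.7245
G1 X-5.64 Y0.00 E0.7905

At z = 0.72 mm: the cone (r1=6→r2=3) has section circumradius 5.640 here — a regular 12-gon; the sphere at (4.5, 9): section is a regular 12-gon, circumradius = √(r²−h²) = √(3.5²−0.22²) = 3.493; the cube at (8, -2) is present — its section is the full 11×23.5 rectangle; Subtracting the remaining from the first: starting from the cone, the r=3.5 sphere at (4.5, 9) misses the remaining region (no effect); the 11×23.5 cube at (8, -2) misses the remaining region (no effect) — 1 connected region. The outline is a single polygon with 12 vertices. Extrusion per mm of travel: 0.6 × 0.24 / (π × 1.425²) = 0.022573. Accumulating E over each segment gives final E = 0.7905.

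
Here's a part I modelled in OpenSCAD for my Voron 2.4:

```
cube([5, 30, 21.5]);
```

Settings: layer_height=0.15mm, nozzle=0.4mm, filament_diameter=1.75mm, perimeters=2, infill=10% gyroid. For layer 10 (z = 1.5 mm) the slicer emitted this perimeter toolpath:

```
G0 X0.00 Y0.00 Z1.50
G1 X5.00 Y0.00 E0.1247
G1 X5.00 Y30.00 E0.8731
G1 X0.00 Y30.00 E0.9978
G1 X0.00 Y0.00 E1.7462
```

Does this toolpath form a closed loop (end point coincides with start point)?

Start point (G0): (0.00, 0.00). End point (last G1): the path returns to the start — closed.

yes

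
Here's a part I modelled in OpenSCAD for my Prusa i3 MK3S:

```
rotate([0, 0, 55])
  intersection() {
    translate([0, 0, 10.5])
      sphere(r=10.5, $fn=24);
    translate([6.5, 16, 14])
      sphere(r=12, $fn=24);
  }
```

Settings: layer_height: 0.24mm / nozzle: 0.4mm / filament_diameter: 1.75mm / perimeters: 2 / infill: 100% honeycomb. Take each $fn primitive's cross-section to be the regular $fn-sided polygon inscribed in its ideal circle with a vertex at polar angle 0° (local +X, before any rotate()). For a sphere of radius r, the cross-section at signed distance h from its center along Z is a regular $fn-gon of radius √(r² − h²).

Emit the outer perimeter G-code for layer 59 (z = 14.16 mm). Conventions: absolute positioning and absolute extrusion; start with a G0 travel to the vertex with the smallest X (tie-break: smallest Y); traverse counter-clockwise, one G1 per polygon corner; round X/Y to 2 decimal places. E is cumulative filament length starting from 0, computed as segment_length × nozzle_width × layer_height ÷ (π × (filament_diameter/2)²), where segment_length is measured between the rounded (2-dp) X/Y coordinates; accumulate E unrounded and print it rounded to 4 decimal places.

G0 X-9.42 Y2.59 Z14.16
G1 X-7.29 Y2.69 E0.0851
G1 X-4.31 Y3.63 E0.2098
G1 X-1.67 Y5.31 E0.3347
G1 X0.45 Y7.62 E0.4599
G1 X1.51 Y9.66 E0.5516
G1 X0.86 Y9.80 E0.5781
G1 X-1.71 Y9.69 E0.6808
G1 X-4.16 Y8.92 E0.7833
G1 X-6.33 Y7.54 E0.8860
G1 X-8.06 Y5.64 E0.9885
G1 X-9.25 Y3.37 E1.0908
G1 X-9.42 Y2.59 E1.1227

At z = 14.16 mm: the r=10.5 sphere contributes a regular 24-gon of circumradius √(10.5²−3.66²) = 9.841; the r=12 sphere at (6.5, 16) contributes a regular 24-gon of circumradius √(12²−0.16²) = 11.999; Taking the intersection: the r=12 sphere at (6.5, 16) partially overlaps the r=10.5 sphere; clipping to the common part keeps 39.63 mm² — 1 connected region; (rotated 55° about Z; rotation is an isometry so areas/perimeters/island counts are preserved). The outline is a single polygon with 12 vertices. Extrusion per mm of travel: 0.4 × 0.24 / (π × 0.875²) = 0.039912. Accumulating E over each segment gives final E = 1.1227.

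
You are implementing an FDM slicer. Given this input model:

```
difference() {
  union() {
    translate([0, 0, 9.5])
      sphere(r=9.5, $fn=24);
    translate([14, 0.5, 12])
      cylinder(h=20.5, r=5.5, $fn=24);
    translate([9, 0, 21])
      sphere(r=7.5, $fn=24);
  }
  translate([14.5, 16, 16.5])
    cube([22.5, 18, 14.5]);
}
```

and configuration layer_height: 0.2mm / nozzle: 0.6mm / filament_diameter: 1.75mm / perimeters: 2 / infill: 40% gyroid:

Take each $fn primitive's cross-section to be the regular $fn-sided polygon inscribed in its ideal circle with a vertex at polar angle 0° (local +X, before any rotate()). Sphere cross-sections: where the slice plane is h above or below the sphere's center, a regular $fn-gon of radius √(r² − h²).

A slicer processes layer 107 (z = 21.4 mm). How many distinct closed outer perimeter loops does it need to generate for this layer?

1

At z = 21.4 mm: the sphere does not reach this height (|z−center|=11.900 > r=9.5); the r=5.5 cylinder at (14, 0.5) gives a regular 24-gon of circumradius 5.5 (constant along its height); the r=7.5 sphere at (9, 0) slices to a regular 24-gon of circumradius 7.489 (√(r²−h²) with h=0.4 from center); Merging all regions: the regions partially overlap (shared area 65.38 mm²), so overlapping operands fuse into one piece — 1 connected region; the 22.5×18 cube at (14.5, 16) contributes its full rectangle; After the difference (first − rest): starting from that combined region, the 22.5×18 cube at (14.5, 16) misses the remaining region (no effect) — 1 connected region. The result has 1 disconnected region.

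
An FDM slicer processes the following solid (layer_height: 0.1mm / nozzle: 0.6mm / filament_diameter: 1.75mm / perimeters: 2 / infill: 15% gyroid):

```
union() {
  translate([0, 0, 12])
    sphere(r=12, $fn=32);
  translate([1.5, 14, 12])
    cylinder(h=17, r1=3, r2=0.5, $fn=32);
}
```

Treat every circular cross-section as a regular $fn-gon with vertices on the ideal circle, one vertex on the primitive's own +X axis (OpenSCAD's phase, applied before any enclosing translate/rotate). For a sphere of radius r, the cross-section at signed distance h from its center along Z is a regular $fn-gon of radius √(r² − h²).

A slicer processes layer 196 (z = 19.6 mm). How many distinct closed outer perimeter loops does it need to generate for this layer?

2

At z = 19.6 mm: the sphere: section is a regular 32-gon, circumradius = √(r²−h²) = √(12²−7.6²) = 9.287; the cone at (1.5, 14): at t=0.447 of its height the radius interpolates to r₁+(r₂−r₁)t = 1.882, giving a regular 32-gon of that circumradius; Merging all regions: the 2 present regions are separate (no shared area or edge), so areas and boundary lengths simply add and each stays a separate island — 2 connected regions. The result has 2 disconnected regions.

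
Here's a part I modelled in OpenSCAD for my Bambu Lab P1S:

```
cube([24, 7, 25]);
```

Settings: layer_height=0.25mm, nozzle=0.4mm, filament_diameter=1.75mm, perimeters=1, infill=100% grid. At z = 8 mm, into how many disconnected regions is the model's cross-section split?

At z = 8 mm: the 24×7 cube contributes its full rectangle. The result has 1 disconnected region.

1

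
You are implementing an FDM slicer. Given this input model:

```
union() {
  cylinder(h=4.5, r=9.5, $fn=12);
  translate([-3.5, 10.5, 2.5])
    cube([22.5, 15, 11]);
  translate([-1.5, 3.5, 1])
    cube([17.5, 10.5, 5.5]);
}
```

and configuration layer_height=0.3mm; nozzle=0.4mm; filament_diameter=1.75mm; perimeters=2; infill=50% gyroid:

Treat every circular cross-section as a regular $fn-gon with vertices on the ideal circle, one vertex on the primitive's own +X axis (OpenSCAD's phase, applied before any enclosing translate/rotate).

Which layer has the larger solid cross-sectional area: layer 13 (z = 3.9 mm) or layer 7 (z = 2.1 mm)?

Layer 13 (z = 3.9): the cylinder: section is a regular 12-gon, circumradius r=9.5 (area = (12/2)·9.500²·sin(360°/12) = 270.75 mm²); the cube at (-3.5, 10.5) (footprint 22.5×15) is included at this height (area 337.50 mm²); the cube at (-1.5, 3.5) (footprint 17.5×10.5) is included at this height (area 183.75 mm²); Merging all regions: the regions partially overlap — summed areas 792.00 mm² minus the doubly-counted overlap 106.03 mm² gives 685.97 mm² — area = 685.97 mm². So its area = 685.97 mm². Layer 7 (z = 2.1): the r=9.5 cylinder gives a regular 12-gon of circumradius 9.5 (constant along its height) (area = (12/2)·9.500²·sin(360°/12) = 270.75 mm²); the cube at (-3.5, 10.5) is not intersected at this z (z outside [2.5, 13.5]); the cube at (-1.5, 3.5) (footprint 17.5×10.5) is included at this height (area 183.75 mm²); Taking the union: the regions partially overlap — summed areas 454.50 mm² minus the doubly-counted overlap 44.78 mm² gives 409.72 mm² — area = 409.72 mm². So its area = 409.72 mm². Layer 13 is larger (685.97 vs 409.72 mm²).

layer 13 (z = 3.9 mm)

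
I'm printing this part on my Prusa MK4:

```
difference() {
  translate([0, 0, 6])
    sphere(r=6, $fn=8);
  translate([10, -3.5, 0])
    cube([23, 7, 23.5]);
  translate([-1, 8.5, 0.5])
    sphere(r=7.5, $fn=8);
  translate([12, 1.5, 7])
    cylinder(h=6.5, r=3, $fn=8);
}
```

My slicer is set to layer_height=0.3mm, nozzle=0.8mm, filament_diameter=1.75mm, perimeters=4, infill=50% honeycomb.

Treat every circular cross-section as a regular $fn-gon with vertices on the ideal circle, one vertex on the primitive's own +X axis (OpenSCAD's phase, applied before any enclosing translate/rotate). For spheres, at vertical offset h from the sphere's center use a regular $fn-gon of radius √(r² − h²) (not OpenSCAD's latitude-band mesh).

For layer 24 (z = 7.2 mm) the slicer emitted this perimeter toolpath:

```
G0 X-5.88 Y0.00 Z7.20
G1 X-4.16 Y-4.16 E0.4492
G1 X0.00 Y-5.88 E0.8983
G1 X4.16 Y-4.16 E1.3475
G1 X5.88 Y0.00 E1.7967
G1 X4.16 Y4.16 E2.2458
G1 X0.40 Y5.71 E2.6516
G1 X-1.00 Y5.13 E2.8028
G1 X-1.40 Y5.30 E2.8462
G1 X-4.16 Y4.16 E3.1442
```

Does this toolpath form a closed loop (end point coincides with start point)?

no

Start point (G0): (-5.88, 0.00). End point (last G1): the path does not return to the start — open.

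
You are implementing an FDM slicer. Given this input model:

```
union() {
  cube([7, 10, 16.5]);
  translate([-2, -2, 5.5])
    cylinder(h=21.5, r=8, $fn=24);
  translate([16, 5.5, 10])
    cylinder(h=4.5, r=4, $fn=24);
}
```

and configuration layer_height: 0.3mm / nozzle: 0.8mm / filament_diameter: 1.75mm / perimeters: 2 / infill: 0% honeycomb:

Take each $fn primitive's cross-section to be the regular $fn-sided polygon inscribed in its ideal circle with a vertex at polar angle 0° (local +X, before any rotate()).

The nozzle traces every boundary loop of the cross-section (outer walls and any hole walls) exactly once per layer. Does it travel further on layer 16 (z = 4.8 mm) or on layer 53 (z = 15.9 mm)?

layer 53 (z = 15.9 mm)

Layer 16 (z = 4.8): the cube is present — its section is the full 7×10 rectangle (perimeter 34.00 mm); the cylinder at (-2, -2) is absent (z outside [5.5, 27]); the cylinder at (16, 5.5) is absent (z outside [10, 14.5]); Combining (union): only the 7×10 cube is present, so the union is just that shape — boundary = 34.00 mm. So its perimeter = 34.00 mm. Layer 53 (z = 15.9): the 7×10 cube contributes its full rectangle (perimeter 34.00 mm); the r=8 cylinder at (-2, -2) gives a regular 24-gon of circumradius 8 (constant along its height) (perimeter = 2·24·8.000·sin(180°/24) = 50.12 mm); the cylinder at (16, 5.5) is not intersected at this z (z outside [10, 14.5]); Combining (union): the regions partially overlap (shared area 22.22 mm²), so the edge portions inside another operand are dropped and the merged outline is re-measured after clipping — boundary = 64.15 mm. So its perimeter = 64.15 mm. Layer 53 is larger (64.15 vs 34.00 mm).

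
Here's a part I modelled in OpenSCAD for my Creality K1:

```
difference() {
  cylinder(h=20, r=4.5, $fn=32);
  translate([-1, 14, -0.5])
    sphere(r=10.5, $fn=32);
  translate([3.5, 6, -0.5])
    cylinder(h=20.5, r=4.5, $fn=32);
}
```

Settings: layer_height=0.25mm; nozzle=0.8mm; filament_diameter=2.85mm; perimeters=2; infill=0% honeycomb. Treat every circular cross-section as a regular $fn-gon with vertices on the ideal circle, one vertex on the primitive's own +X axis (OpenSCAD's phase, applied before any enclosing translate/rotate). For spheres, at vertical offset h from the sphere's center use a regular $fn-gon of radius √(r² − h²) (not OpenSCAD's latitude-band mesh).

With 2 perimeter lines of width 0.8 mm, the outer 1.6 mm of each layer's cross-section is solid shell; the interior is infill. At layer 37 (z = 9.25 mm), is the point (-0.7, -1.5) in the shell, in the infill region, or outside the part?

At z = 9.25 mm: the r=4.5 cylinder contributes a regular 32-gon of circumradius 4.5; the r=10.5 sphere at (-1, 14) contributes a regular 32-gon of circumradius √(10.5²−9.75²) = 3.897; the r=4.5 cylinder at (3.5, 6) contributes a regular 32-gon of circumradius 4.5; After the difference (first − rest): starting from the r=4.5 cylinder, the r=10.5 sphere at (-1, 14) misses the remaining region (no effect); the r=4.5 cylinder at (3.5, 6) partially overlaps it — only the 7.86 mm² overlap (of its 63.21 mm²) is removed, clipping the outline — 1 connected region. Overall, the cross-section is a single solid region. The nearest boundary edge runs (-1.72, -4.16)→(-2.50, -3.74); distance from the point to it = 2.83 mm. The point is inside the cross-section and 2.83 mm from the nearest boundary — more than the 1.6 mm shell width (2 × 0.8), so it's in the infill interior.

infill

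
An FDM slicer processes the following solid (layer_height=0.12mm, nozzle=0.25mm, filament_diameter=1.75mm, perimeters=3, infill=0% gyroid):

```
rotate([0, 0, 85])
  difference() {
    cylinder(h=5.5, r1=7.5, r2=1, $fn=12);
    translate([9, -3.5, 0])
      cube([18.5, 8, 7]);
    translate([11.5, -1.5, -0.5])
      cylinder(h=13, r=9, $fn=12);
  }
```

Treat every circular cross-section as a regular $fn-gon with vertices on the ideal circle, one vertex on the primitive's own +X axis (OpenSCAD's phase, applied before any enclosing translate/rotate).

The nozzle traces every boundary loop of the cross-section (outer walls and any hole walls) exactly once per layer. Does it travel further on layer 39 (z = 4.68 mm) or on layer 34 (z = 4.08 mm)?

layer 34 (z = 4.08 mm)

Layer 39 (z = 4.68): the cone contributes a regular 12-gon of circumradius 1.969 (interpolated between r1=7.5 and r2=1 at t=0.851) (perimeter = 2·12·1.969·sin(180°/12) = 12.23 mm); the cube at (9, -3.5) is present — its section is the full 18.5×8 rectangle (perimeter 53.00 mm); the r=9 cylinder at (11.5, -1.5) gives a regular 12-gon of circumradius 9 (constant along its height) (perimeter = 2·12·9.000·sin(180°/12) = 55.90 mm); After the difference (first − rest): starting from the cone, the 18.5×8 cube at (9, -3.5) misses the remaining region (no effect); the r=9 cylinder at (11.5, -1.5) misses the remaining region (no effect) — boundary = 12.23 mm; (whole slice rotated 85° about Z — lengths, areas and connectivity unchanged). So its perimeter = 12.23 mm. Layer 34 (z = 4.08): the cone: at t=0.742 of its height the radius interpolates to r₁+(r₂−r₁)t = 2.678, giving a regular 12-gon of that circumradius (perimeter = 2·12·2.678·sin(180°/12) = 16.64 mm); the cube at (9, -3.5) is present — its section is the full 18.5×8 rectangle (perimeter 53.00 mm); the cylinder at (11.5, -1.5): section is a regular 12-gon, circumradius r=9 (perimeter = 2·12·9.000·sin(180°/12) = 55.90 mm); After the difference (first − rest): starting from the cone, the 18.5×8 cube at (9, -3.5) misses the remaining region (no effect); the r=9 cylinder at (11.5, -1.5) misses the remaining region (no effect) — boundary = 16.64 mm; (rotated 85° about Z; rotation is an isometry so areas/perimeters/island counts are preserved). So its perimeter = 16.64 mm. Layer 34 is larger (16.64 vs 12.23 mm).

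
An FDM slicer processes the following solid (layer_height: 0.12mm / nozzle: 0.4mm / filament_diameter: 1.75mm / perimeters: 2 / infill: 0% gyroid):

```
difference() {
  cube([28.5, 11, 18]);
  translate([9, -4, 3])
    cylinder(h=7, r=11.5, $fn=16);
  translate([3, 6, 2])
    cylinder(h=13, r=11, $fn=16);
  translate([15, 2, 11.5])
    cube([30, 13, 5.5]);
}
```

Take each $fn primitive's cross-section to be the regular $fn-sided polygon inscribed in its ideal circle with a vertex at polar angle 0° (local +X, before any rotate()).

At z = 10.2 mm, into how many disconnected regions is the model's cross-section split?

1

At z = 10.2 mm: the cube (footprint 28.5×11) is included at this height; the cylinder at (9, -4) is not intersected at this z (z outside [3, 10]); the r=11 cylinder at (3, 6) contributes a regular 16-gon of circumradius 11; the cube at (15, 2) is absent (z outside [11.5, 17]); Taking the first minus the rest: starting from the 28.5×11 cube, the r=11 cylinder at (3, 6) partially overlaps it — only the 147.03 mm² overlap (of its 370.44 mm²) is removed, clipping the outline — 1 connected region. The result has 1 disconnected region.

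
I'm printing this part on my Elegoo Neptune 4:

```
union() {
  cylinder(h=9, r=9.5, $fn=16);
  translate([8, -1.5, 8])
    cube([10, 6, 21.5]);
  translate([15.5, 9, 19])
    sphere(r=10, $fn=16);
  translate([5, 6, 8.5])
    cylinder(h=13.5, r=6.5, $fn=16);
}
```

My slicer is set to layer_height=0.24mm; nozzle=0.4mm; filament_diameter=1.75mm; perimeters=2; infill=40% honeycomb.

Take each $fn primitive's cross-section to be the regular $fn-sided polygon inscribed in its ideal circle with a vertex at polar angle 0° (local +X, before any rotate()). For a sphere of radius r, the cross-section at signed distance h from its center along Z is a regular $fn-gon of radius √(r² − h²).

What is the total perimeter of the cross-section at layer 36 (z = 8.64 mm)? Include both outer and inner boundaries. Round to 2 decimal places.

At z = 8.64 mm: the r=9.5 cylinder contributes a regular 16-gon of circumradius 9.5 (perimeter = 2·16·9.500·sin(180°/16) = 59.31 mm); the 10×6 cube at (8, -1.5) contributes its full rectangle (perimeter 32.00 mm); the sphere at (15.5, 9) does not reach this height (|z−center|=10.360 > r=10); the r=6.5 cylinder at (5, 6) contributes a regular 16-gon of circumradius 6.5 (perimeter = 2·16·6.500·sin(180°/16) = 40.58 mm); Combining (union): the regions partially overlap (shared area 86.53 mm²), so the edge portions inside another operand are dropped and the merged outline is re-measured after clipping — boundary = 82.32 mm. Overall, the cross-section is a single solid region. Total boundary length (outer) = 82.32 mm.

82.32 mm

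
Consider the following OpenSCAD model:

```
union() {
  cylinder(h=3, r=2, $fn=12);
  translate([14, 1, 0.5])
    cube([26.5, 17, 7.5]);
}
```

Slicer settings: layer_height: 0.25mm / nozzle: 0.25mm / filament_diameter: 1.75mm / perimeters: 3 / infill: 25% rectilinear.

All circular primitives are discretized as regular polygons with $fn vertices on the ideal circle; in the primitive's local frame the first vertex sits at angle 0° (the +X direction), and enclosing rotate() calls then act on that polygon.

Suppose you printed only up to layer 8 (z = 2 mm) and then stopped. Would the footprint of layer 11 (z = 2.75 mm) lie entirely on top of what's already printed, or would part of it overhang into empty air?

Compare the two slices. At z = 2: the r=2 cylinder gives a regular 12-gon of circumradius 2 (constant along its height) (area = (12/2)·2.000²·sin(360°/12) = 12.00 mm²); the cube at (14, 1) is present — its section is the full 26.5×17 rectangle (area 450.50 mm²); Taking the union: the 2 present regions are separate (no shared area or edge), so areas and boundary lengths simply add and each stays a separate island — area = 462.50 mm². At z = 2.75: the r=2 cylinder contributes a regular 12-gon of circumradius 2 (area = (12/2)·2.000²·sin(360°/12) = 12.00 mm²); the cube at (14, 1) (footprint 26.5×17) is included at this height (area 450.50 mm²); Combining (union): the 2 present regions are separate (no shared area or edge), so areas and boundary lengths simply add and each stays a separate island — area = 462.50 mm². Checking containment: the cross-section at z = 2.75 is a subset of the cross-section at z = 2.

entirely on top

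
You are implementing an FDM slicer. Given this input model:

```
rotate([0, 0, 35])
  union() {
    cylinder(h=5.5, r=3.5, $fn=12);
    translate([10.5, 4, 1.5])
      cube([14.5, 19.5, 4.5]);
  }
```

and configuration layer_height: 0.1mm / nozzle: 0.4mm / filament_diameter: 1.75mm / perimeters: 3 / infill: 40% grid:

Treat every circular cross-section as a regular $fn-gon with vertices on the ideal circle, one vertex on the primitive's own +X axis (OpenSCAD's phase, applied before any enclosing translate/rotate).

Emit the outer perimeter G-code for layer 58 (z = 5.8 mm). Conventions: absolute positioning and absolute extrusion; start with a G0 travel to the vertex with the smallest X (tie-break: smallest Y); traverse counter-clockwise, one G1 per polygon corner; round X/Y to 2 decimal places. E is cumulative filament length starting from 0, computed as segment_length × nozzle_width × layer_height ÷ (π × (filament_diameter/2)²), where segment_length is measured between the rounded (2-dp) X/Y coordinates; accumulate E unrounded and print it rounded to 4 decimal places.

G0 X-4.88 Y25.27 Z5.80
G1 X6.31 Y9.30 E0.3243
G1 X18.18 Y17.62 E0.5654
G1 X7.00 Y33.59 E0.8895
G1 X-4.88 Y25.27 E1.1307

At z = 5.8 mm: the cylinder is absent (z outside [0, 5.5]); the cube at (10.5, 4) is present — its section is the full 14.5×19.5 rectangle; Combining (union): only the 14.5×19.5 cube at (10.5, 4) is present, so the union is just that shape — 1 connected region; (rotated 35° about Z; rotation is an isometry so areas/perimeters/island counts are preserved). The outline is a single polygon with 4 vertices. Extrusion per mm of travel: 0.4 × 0.1 / (π × 0.875²) = 0.016630. Accumulating E over each segment gives final E = 1.1307.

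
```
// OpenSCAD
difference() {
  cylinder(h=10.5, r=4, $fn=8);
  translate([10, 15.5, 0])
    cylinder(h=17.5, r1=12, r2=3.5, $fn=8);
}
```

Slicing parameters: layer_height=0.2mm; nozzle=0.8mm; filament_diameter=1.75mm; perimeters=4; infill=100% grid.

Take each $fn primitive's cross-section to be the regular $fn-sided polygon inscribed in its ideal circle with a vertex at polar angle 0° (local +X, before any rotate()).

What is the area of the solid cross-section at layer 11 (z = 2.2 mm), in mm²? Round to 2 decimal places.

At z = 2.2 mm: the r=4 cylinder gives a regular 8-gon of circumradius 4 (constant along its height) (area = (8/2)·4.000²·sin(360°/8) = 45.25 mm²); the cone at (10, 15.5) contributes a regular 8-gon of circumradius 10.931 (interpolated between r1=12 and r2=3.5 at t=0.126) (area = (8/2)·10.931²·sin(360°/8) = 337.99 mm²); After the difference (first − rest): starting from the r=4 cylinder (45.25 mm²), the cone at (10, 15.5) misses the remaining region (no effect) — area = 45.25 mm². Overall, the cross-section is a single solid region. Net area = 45.25 mm².

45.25 mm²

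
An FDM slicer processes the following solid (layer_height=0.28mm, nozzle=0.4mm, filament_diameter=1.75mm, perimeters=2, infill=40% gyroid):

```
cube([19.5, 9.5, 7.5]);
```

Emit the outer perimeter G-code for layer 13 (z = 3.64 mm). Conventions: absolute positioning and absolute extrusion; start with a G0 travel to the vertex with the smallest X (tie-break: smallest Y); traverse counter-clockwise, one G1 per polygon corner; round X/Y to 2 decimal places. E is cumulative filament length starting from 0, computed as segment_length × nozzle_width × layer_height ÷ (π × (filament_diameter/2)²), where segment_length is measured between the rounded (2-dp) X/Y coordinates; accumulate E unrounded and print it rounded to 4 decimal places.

At z = 3.64 mm: the cube (footprint 19.5×9.5) is included at this height. The outline is a single polygon with 4 vertices. Extrusion per mm of travel: 0.4 × 0.28 / (π × 0.875²) = 0.046564. Accumulating E over each segment gives final E = 2.7007.

G0 X0.00 Y0.00 Z3.64
G1 X19.50 Y0.00 E0.9080
G1 X19.50 Y9.50 E1.3504
G1 X0.00 Y9.50 E2.2584
G1 X0.00 Y0.00 E2.7007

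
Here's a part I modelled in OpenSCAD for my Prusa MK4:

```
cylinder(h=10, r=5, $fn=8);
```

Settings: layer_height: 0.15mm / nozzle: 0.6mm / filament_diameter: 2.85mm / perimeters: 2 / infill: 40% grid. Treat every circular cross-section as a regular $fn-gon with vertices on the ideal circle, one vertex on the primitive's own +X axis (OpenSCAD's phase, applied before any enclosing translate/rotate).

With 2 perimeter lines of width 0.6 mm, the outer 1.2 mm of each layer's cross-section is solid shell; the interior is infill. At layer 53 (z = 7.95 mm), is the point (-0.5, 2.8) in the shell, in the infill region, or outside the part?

infill

At z = 7.95 mm: the r=5 cylinder contributes a regular 8-gon of circumradius 5. Overall, the cross-section is a single solid region. The nearest boundary edge runs (0.00, 5.00)→(-3.54, 3.54); distance from the point to it = 1.84 mm. The point is inside the cross-section and 1.84 mm from the nearest boundary — more than the 1.2 mm shell width (2 × 0.6), so it's in the infill interior.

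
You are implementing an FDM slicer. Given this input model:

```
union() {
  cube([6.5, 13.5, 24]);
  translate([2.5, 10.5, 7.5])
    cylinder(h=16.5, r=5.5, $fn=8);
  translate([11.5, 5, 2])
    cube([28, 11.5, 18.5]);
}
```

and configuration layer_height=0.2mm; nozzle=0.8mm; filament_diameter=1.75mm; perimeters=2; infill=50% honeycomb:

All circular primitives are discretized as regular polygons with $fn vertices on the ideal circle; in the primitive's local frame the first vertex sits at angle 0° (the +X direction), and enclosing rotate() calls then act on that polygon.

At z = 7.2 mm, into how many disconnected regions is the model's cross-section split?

2

At z = 7.2 mm: the cube (footprint 6.5×13.5) is included at this height; the cylinder at (2.5, 10.5) does not reach this height (z outside [7.5, 24]); the cube at (11.5, 5) (footprint 28×11.5) is included at this height; Taking the union: the 2 present regions are separate (no shared area or edge), so areas and boundary lengths simply add and each stays a separate island — 2 connected regions. The result has 2 disconnected regions.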